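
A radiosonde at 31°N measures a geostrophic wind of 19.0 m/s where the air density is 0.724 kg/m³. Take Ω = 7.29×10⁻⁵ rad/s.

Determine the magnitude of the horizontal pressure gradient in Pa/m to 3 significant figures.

Coriolis parameter at 31°N:
f = 2Ω sin φ = 2 × 7.29×10⁻⁵ × sin 31° = 7.51×10⁻⁵ s⁻¹
Geostrophic balance rearranged: |∂P/∂n| = f ρ V_g
|∂P/∂n| = 7.51×10⁻⁵ × 0.724 × 19.0 = 1.03×10⁻³ Pa/m

1.03×10⁻³ Pa/m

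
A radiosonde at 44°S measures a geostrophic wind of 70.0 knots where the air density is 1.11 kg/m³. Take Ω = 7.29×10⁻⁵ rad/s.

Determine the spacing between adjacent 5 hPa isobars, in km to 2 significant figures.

120 km

Coriolis parameter at 44°S:
f = 2Ω sin φ = 2 × 7.29×10⁻⁵ × sin 44° = 1.01×10⁻⁴ s⁻¹
Wind speed in SI: 70.0 knots = 36.0 m/s
Geostrophic balance rearranged: |∂P/∂n| = f ρ V_g
|∂P/∂n| = 1.01×10⁻⁴ × 1.11 × 36.0 = 4.05×10⁻³ Pa/m
Isobar spacing: Δn = ΔP/|∂P/∂n| = 500 Pa / 4.05×10⁻³ Pa/m = 123504 m ≈ 120 km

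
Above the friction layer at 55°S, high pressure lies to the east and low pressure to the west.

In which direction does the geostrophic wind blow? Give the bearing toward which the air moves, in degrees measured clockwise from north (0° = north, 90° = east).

180°

The pressure-gradient force points toward the west (bearing 270°).
Geostrophic balance: in the Southern Hemisphere the Coriolis force deflects motion to the left, so the geostrophic wind blows 90° to the left of the pressure-gradient force (low pressure on the right).
Rotating 270° by 90° counterclockwise gives 180° — the wind blows toward the south.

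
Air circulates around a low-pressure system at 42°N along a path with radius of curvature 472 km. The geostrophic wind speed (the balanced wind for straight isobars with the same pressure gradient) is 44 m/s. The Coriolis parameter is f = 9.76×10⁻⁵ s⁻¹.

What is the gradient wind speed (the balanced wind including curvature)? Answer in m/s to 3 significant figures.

Around a low, centrifugal force acts outward with Coriolis, so pressure-gradient force balances both:
(1/ρ)|∂P/∂n| = fV + V²/R  →  V² + fR·V − fR·V_g = 0
With fR = 9.76×10⁻⁵ × 472×10³ m = 46.1 m/s:
V = [−fR + √((fR)² + 4 fR V_g)]/2 = [−46.1 + √(46.1² + 4×46.1×44)]/2 = 27.5 m/s
Subgeostrophic (V < V_g = 44 m/s), as expected around a low.

27.5 m/s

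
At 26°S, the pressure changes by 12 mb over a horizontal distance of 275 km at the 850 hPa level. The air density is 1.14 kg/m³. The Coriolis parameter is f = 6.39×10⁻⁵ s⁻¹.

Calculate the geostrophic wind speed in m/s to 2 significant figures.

Pressure gradient: |∂P/∂n| = 1200 Pa / 275000 m = 4.36×10⁻³ Pa/m
Geostrophic balance (pressure-gradient force = Coriolis force):
V_g = (1/(fρ)) |∂P/∂n| = 4.36×10⁻³ / (6.39×10⁻⁵ × 1.14) = 59.9 m/s

60 m/s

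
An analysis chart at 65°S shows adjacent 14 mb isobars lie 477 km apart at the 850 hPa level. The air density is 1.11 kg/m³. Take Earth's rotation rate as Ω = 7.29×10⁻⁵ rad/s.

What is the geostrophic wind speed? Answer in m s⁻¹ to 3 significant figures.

Coriolis parameter at 65°S:
f = 2Ω sin φ = 2 × 7.29×10⁻⁵ × sin 65° = 1.32×10⁻⁴ s⁻¹
Pressure gradient: |∂P/∂n| = 1400 Pa / 477000 m = 2.94×10⁻³ Pa/m
Geostrophic balance (pressure-gradient force = Coriolis force):
V_g = (1/(fρ)) |∂P/∂n| = 2.94×10⁻³ / (1.32×10⁻⁴ × 1.11) = 20.0 m/s

20.0 m s⁻¹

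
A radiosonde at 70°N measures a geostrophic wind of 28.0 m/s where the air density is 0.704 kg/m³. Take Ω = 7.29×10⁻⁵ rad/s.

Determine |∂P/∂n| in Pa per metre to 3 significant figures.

Coriolis parameter at 70°N:
f = 2Ω sin φ = 2 × 7.29×10⁻⁵ × sin 70° = 1.37×10⁻⁴ s⁻¹
Geostrophic balance rearranged: |∂P/∂n| = f ρ V_g
|∂P/∂n| = 1.37×10⁻⁴ × 0.704 × 28.0 = 2.70×10⁻³ Pa/m

2.70×10⁻³ Pa/m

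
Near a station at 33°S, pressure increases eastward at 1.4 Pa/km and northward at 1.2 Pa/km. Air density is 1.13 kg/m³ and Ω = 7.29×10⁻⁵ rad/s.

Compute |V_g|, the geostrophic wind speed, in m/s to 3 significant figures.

20.5 m/s

Coriolis parameter at 33°S:
f = 2Ω sin φ = 2 × 7.29×10⁻⁵ × sin 33° = 7.94×10⁻⁵ s⁻¹
In the Southern Hemisphere f is negative: f = −7.94×10⁻⁵ s⁻¹.
Component geostrophic relations (x east, y north):
u_g = −(1/(fρ)) ∂P/∂y,  v_g = (1/(fρ)) ∂P/∂x
u_g = −(1.2×10⁻³)/(−7.94×10⁻⁵ × 1.13) = 13.4 m/s;  v_g = (1.4×10⁻³)/(−7.94×10⁻⁵ × 1.13) = −15.6 m/s
|V_g| = √(u_g² + v_g²) = 20.5 m/s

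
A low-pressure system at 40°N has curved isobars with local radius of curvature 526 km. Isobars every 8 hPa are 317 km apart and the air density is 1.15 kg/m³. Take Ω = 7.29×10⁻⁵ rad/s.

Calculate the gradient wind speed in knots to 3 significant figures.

Coriolis parameter at 40°N:
f = 2Ω sin φ = 2 × 7.29×10⁻⁵ × sin 40° = 9.37×10⁻⁵ s⁻¹
Pressure gradient: |∂P/∂n| = 800 Pa / 317000 m = 2.52×10⁻³ Pa/m
Geostrophic speed: V_g = |∂P/∂n|/(fρ) = 2.52×10⁻³/(9.37×10⁻⁵ × 1.15) = 23.4 m/s
Around a low, centrifugal force acts outward with Coriolis, so pressure-gradient force balances both:
(1/ρ)|∂P/∂n| = fV + V²/R  →  V² + fR·V − fR·V_g = 0
With fR = 9.37×10⁻⁵ × 526×10³ m = 49.3 m/s:
V = [−fR + √((fR)² + 4 fR V_g)]/2 = [−49.3 + √(49.3² + 4×49.3×23.4)]/2 = 17.3 m/s
Subgeostrophic (V < V_g = 23.4 m/s), as expected around a low.
Converting: 17.3 m/s × 1.944 = 33.7 knots

33.7 knots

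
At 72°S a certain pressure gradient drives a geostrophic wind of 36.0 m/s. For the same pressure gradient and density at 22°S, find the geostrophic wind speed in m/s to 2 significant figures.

91 m/s

With the same pressure gradient and density, V_g ∝ 1/f ∝ 1/sin φ.
V₂ = V₁ · sin φ₁ / sin φ₂ = 36.0 × sin 72° / sin 22°
V₂ = 36.0 × 0.9511/0.3746 = 91 m/s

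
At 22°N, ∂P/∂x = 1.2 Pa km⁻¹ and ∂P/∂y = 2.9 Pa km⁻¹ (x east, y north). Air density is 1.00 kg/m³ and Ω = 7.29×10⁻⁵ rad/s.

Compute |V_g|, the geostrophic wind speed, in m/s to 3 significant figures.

Coriolis parameter at 22°N:
f = 2Ω sin φ = 2 × 7.29×10⁻⁵ × sin 22° = 5.46×10⁻⁵ s⁻¹
Component geostrophic relations (x east, y north):
u_g = −(1/(fρ)) ∂P/∂y,  v_g = (1/(fρ)) ∂P/∂x
u_g = −(2.9×10⁻³)/(5.46×10⁻⁵ × 1.00) = −53.1 m/s;  v_g = (1.2×10⁻³)/(5.46×10⁻⁵ × 1.00) = 22.0 m/s
|V_g| = √(u_g² + v_g²) = 57.5 m/s

57.5 m/s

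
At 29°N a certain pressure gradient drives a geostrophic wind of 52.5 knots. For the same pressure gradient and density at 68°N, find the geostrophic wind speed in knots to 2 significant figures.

With the same pressure gradient and density, V_g ∝ 1/f ∝ 1/sin φ.
V₂ = V₁ · sin φ₁ / sin φ₂ = 52.5 × sin 29° / sin 68°
V₂ = 52.5 × 0.4848/0.9272 = 27 knots

27 knots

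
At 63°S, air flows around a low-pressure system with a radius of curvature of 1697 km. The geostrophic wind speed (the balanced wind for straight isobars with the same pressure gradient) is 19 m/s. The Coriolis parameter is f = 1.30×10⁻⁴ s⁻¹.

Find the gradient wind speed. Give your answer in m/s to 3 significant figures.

17.6 m/s

Around a low, centrifugal force acts outward with Coriolis, so pressure-gradient force balances both:
(1/ρ)|∂P/∂n| = fV + V²/R  →  V² + fR·V − fR·V_g = 0
With fR = 1.30×10⁻⁴ × 1697×10³ m = 221 m/s:
V = [−fR + √((fR)² + 4 fR V_g)]/2 = [−221 + √(221² + 4×221×19)]/2 = 17.6 m/s
Subgeostrophic (V < V_g = 19 m/s), as expected around a low.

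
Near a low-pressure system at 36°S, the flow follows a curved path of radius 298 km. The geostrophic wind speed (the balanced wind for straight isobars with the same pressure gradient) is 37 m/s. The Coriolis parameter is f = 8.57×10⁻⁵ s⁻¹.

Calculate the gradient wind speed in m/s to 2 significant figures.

Around a low, centrifugal force acts outward with Coriolis, so pressure-gradient force balances both:
(1/ρ)|∂P/∂n| = fV + V²/R  →  V² + fR·V − fR·V_g = 0
With fR = 8.57×10⁻⁵ × 298×10³ m = 25.5 m/s:
V = [−fR + √((fR)² + 4 fR V_g)]/2 = [−25.5 + √(25.5² + 4×25.5×37)]/2 = 20.5 m/s
Subgeostrophic (V < V_g = 37 m/s), as expected around a low.

21 m/s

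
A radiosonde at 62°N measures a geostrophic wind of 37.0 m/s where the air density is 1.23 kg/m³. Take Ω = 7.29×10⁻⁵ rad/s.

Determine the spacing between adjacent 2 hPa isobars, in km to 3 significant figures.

Coriolis parameter at 62°N:
f = 2Ω sin φ = 2 × 7.29×10⁻⁵ × sin 62° = 1.29×10⁻⁴ s⁻¹
Geostrophic balance rearranged: |∂P/∂n| = f ρ V_g
|∂P/∂n| = 1.29×10⁻⁴ × 1.23 × 37.0 = 5.86×10⁻³ Pa/m
Isobar spacing: Δn = ΔP/|∂P/∂n| = 200 Pa / 5.86×10⁻³ Pa/m = 34137 m ≈ 34.1 km

34.1 km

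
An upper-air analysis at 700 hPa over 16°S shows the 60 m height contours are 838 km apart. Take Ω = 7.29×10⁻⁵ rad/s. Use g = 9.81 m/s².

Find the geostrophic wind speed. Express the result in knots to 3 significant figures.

Coriolis parameter at 16°S:
f = 2Ω sin φ = 2 × 7.29×10⁻⁵ × sin 16° = 4.02×10⁻⁵ s⁻¹
Height gradient: |∂Z/∂n| = 60 m / 838000 m = 7.16×10⁻⁵
On a pressure surface, geostrophic balance gives V_g = (g/f)|∂Z/∂n|:
V_g = 9.81 × 7.16×10⁻⁵ / 4.02×10⁻⁵ = 17.5 m/s
Converting: 17.5 m/s × 1.944 = 34.0 knots

34.0 knots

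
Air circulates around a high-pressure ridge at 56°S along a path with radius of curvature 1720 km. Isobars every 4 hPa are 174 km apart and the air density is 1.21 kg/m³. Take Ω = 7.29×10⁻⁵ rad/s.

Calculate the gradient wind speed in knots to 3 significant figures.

Coriolis parameter at 56°S:
f = 2Ω sin φ = 2 × 7.29×10⁻⁵ × sin 56° = 1.21×10⁻⁴ s⁻¹
Pressure gradient: |∂P/∂n| = 400 Pa / 174000 m = 2.30×10⁻³ Pa/m
Geostrophic speed: V_g = |∂P/∂n|/(fρ) = 2.30×10⁻³/(1.21×10⁻⁴ × 1.21) = 15.7 m/s
Around a high, pressure-gradient force acts outward with centrifugal, so Coriolis balances both:
fV = (1/ρ)|∂P/∂n| + V²/R  →  V² − fR·V + fR·V_g = 0
With fR = 1.21×10⁻⁴ × 1720×10³ m = 208 m/s:
V = [fR − √((fR)² − 4 fR V_g)]/2 = [208 − √(208² − 4×208×15.7)]/2 = 17.1 m/s
Supergeostrophic (V > V_g = 15.7 m/s), as expected around a high.
Converting: 17.1 m/s × 1.944 = 33.3 knots

33.3 knots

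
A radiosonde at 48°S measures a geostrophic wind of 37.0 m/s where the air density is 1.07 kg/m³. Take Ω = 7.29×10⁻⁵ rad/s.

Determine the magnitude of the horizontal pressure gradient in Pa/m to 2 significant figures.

4.3×10⁻³ Pa/m

Coriolis parameter at 48°S:
f = 2Ω sin φ = 2 × 7.29×10⁻⁵ × sin 48° = 1.08×10⁻⁴ s⁻¹
Geostrophic balance rearranged: |∂P/∂n| = f ρ V_g
|∂P/∂n| = 1.08×10⁻⁴ × 1.07 × 37.0 = 4.29×10⁻³ Pa/m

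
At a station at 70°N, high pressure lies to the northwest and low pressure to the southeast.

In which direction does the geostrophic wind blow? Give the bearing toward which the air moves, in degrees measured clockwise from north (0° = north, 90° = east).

225°

The pressure-gradient force points toward the southeast (bearing 135°).
Geostrophic balance: in the Northern Hemisphere the Coriolis force deflects motion to the right, so the geostrophic wind blows 90° to the right of the pressure-gradient force (low pressure on the left).
Rotating 135° by 90° clockwise gives 225° — the wind blows toward the southwest.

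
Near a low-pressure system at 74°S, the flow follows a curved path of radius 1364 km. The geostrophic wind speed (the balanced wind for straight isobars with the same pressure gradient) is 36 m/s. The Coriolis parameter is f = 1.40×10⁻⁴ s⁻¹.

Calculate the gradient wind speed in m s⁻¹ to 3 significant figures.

Around a low, centrifugal force acts outward with Coriolis, so pressure-gradient force balances both:
(1/ρ)|∂P/∂n| = fV + V²/R  →  V² + fR·V − fR·V_g = 0
With fR = 1.40×10⁻⁴ × 1364×10³ m = 191 m/s:
V = [−fR + √((fR)² + 4 fR V_g)]/2 = [−191 + √(191² + 4×191×36)]/2 = 31 m/s
Subgeostrophic (V < V_g = 36 m/s), as expected around a low.

31.0 m s⁻¹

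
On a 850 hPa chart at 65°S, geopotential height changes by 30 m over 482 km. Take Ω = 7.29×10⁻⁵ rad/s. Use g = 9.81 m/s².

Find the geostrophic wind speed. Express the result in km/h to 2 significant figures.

17 km/h

Coriolis parameter at 65°S:
f = 2Ω sin φ = 2 × 7.29×10⁻⁵ × sin 65° = 1.32×10⁻⁴ s⁻¹
Height gradient: |∂Z/∂n| = 30 m / 482000 m = 6.22×10⁻⁵
On a pressure surface, geostrophic balance gives V_g = (g/f)|∂Z/∂n|:
V_g = 9.81 × 6.22×10⁻⁵ / 1.32×10⁻⁴ = 4.62 m/s
Converting: 4.62 m/s × 3.6 = 17 km/h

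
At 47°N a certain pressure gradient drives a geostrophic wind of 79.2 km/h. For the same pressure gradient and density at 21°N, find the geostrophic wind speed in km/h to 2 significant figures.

With the same pressure gradient and density, V_g ∝ 1/f ∝ 1/sin φ.
V₂ = V₁ · sin φ₁ / sin φ₂ = 79.2 × sin 47° / sin 21°
V₂ = 79.2 × 0.7314/0.3584 = 160 km/h

160 km/h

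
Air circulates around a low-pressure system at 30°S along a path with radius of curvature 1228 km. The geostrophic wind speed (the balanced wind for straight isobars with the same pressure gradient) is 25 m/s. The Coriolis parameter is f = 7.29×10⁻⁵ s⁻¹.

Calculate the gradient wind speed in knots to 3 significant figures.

Around a low, centrifugal force acts outward with Coriolis, so pressure-gradient force balances both:
(1/ρ)|∂P/∂n| = fV + V²/R  →  V² + fR·V − fR·V_g = 0
With fR = 7.29×10⁻⁵ × 1228×10³ m = 89.5 m/s:
V = [−fR + √((fR)² + 4 fR V_g)]/2 = [−89.5 + √(89.5² + 4×89.5×25)]/2 = 20.4 m/s
Subgeostrophic (V < V_g = 25 m/s), as expected around a low.
Converting: 20.4 m/s × 1.944 = 39.6 knots

39.6 knots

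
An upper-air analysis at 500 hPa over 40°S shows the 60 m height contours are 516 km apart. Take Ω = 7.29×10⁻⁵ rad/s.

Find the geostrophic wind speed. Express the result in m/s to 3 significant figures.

12.2 m/s

Coriolis parameter at 40°S:
f = 2Ω sin φ = 2 × 7.29×10⁻⁵ × sin 40° = 9.37×10⁻⁵ s⁻¹
Height gradient: |∂Z/∂n| = 60 m / 516000 m = 1.16×10⁻⁴
On a pressure surface, geostrophic balance gives V_g = (g/f)|∂Z/∂n|:
V_g = 9.81 × 1.16×10⁻⁴ / 9.37×10⁻⁵ = 12.2 m/s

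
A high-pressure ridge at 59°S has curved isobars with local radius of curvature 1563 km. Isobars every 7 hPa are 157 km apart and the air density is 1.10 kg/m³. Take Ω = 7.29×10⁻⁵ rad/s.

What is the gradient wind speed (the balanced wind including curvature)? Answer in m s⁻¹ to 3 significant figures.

Coriolis parameter at 59°S:
f = 2Ω sin φ = 2 × 7.29×10⁻⁵ × sin 59° = 1.25×10⁻⁴ s⁻¹
Pressure gradient: |∂P/∂n| = 700 Pa / 157000 m = 4.46×10⁻³ Pa/m
Geostrophic speed: V_g = |∂P/∂n|/(fρ) = 4.46×10⁻³/(1.25×10⁻⁴ × 1.10) = 32.4 m/s
Around a high, pressure-gradient force acts outward with centrifugal, so Coriolis balances both:
fV = (1/ρ)|∂P/∂n| + V²/R  →  V² − fR·V + fR·V_g = 0
With fR = 1.25×10⁻⁴ × 1563×10³ m = 195 m/s:
V = [fR − √((fR)² − 4 fR V_g)]/2 = [195 − √(195² − 4×195×32.4)]/2 = 41.1 m/s
Supergeostrophic (V > V_g = 32.4 m/s), as expected around a high.

41.1 m s⁻¹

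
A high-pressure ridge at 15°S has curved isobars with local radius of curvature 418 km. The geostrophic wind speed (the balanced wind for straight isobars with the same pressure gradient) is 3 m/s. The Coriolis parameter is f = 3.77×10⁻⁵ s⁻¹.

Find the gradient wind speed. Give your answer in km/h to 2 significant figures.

15 km/h

Around a high, pressure-gradient force acts outward with centrifugal, so Coriolis balances both:
fV = (1/ρ)|∂P/∂n| + V²/R  →  V² − fR·V + fR·V_g = 0
With fR = 3.77×10⁻⁵ × 418×10³ m = 15.8 m/s:
V = [fR − √((fR)² − 4 fR V_g)]/2 = [15.8 − √(15.8² − 4×15.8×3)]/2 = 4.03 m/s
Supergeostrophic (V > V_g = 3 m/s), as expected around a high.
Converting: 4.03 m/s × 3.6 = 15 km/h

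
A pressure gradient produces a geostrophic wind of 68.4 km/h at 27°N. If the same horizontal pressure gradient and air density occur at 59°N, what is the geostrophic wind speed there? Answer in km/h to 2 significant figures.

With the same pressure gradient and density, V_g ∝ 1/f ∝ 1/sin φ.
V₂ = V₁ · sin φ₁ / sin φ₂ = 68.4 × sin 27° / sin 59°
V₂ = 68.4 × 0.4540/0.8572 = 36 km/h

36 km/h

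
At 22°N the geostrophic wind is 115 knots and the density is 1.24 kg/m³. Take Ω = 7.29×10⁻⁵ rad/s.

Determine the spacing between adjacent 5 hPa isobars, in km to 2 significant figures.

Coriolis parameter at 22°N:
f = 2Ω sin φ = 2 × 7.29×10⁻⁵ × sin 22° = 5.46×10⁻⁵ s⁻¹
Wind speed in SI: 115 knots = 59.2 m/s
Geostrophic balance rearranged: |∂P/∂n| = f ρ V_g
|∂P/∂n| = 5.46×10⁻⁵ × 1.24 × 59.2 = 4.01×10⁻³ Pa/m
Isobar spacing: Δn = ΔP/|∂P/∂n| = 500 Pa / 4.01×10⁻³ Pa/m = 124790 m ≈ 120 km

120 km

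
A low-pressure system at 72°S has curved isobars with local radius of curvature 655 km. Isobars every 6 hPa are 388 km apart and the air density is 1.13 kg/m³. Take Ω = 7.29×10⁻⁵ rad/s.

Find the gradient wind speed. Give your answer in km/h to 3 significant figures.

Coriolis parameter at 72°S:
f = 2Ω sin φ = 2 × 7.29×10⁻⁵ × sin 72° = 1.39×10⁻⁴ s⁻¹
Pressure gradient: |∂P/∂n| = 600 Pa / 388000 m = 1.55×10⁻³ Pa/m
Geostrophic speed: V_g = |∂P/∂n|/(fρ) = 1.55×10⁻³/(1.39×10⁻⁴ × 1.13) = 9.87 m/s
Around a low, centrifugal force acts outward with Coriolis, so pressure-gradient force balances both:
(1/ρ)|∂P/∂n| = fV + V²/R  →  V² + fR·V − fR·V_g = 0
With fR = 1.39×10⁻⁴ × 655×10³ m = 90.8 m/s:
V = [−fR + √((fR)² + 4 fR V_g)]/2 = [−90.8 + √(90.8² + 4×90.8×9.87)]/2 = 8.98 m/s
Subgeostrophic (V < V_g = 9.87 m/s), as expected around a low.
Converting: 8.98 m/s × 3.6 = 32.3 km/h

32.3 km/h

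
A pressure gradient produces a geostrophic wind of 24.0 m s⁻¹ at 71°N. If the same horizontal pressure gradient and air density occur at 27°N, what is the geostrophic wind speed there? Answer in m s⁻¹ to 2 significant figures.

With the same pressure gradient and density, V_g ∝ 1/f ∝ 1/sin φ.
V₂ = V₁ · sin φ₁ / sin φ₂ = 24.0 × sin 71° / sin 27°
V₂ = 24.0 × 0.9455/0.4540 = 50 m s⁻¹

50 m s⁻¹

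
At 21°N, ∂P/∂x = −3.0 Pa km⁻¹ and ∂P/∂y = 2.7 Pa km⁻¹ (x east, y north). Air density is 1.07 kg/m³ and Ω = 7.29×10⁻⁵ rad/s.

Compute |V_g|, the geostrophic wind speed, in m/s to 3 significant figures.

72.2 m/s

Coriolis parameter at 21°N:
f = 2Ω sin φ = 2 × 7.29×10⁻⁵ × sin 21° = 5.23×10⁻⁵ s⁻¹
Component geostrophic relations (x east, y north):
u_g = −(1/(fρ)) ∂P/∂y,  v_g = (1/(fρ)) ∂P/∂x
u_g = −(2.7×10⁻³)/(5.23×10⁻⁵ × 1.07) = −48.3 m/s;  v_g = (−3.0×10⁻³)/(5.23×10⁻⁵ × 1.07) = −53.7 m/s
|V_g| = √(u_g² + v_g²) = 72.2 m/s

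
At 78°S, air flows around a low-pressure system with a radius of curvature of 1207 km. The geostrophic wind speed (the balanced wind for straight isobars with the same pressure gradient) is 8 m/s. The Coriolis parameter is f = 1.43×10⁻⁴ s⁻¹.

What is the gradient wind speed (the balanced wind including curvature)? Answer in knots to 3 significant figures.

Around a low, centrifugal force acts outward with Coriolis, so pressure-gradient force balances both:
(1/ρ)|∂P/∂n| = fV + V²/R  →  V² + fR·V − fR·V_g = 0
With fR = 1.43×10⁻⁴ × 1207×10³ m = 173 m/s:
V = [−fR + √((fR)² + 4 fR V_g)]/2 = [−173 + √(173² + 4×173×8)]/2 = 7.66 m/s
Subgeostrophic (V < V_g = 8 m/s), as expected around a low.
Converting: 7.66 m/s × 1.944 = 14.9 knots

14.9 knots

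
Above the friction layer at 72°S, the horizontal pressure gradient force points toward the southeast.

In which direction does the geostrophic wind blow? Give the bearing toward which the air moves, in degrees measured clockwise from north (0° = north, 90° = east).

045°

The pressure-gradient force points toward the southeast (bearing 135°).
Geostrophic balance: in the Southern Hemisphere the Coriolis force deflects motion to the left, so the geostrophic wind blows 90° to the left of the pressure-gradient force (low pressure on the right).
Rotating 135° by 90° counterclockwise gives 045° — the wind blows toward the northeast.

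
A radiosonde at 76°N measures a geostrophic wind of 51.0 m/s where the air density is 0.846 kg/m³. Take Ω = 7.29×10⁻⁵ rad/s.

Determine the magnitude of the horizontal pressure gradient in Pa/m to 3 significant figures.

Coriolis parameter at 76°N:
f = 2Ω sin φ = 2 × 7.29×10⁻⁵ × sin 76° = 1.41×10⁻⁴ s⁻¹
Geostrophic balance rearranged: |∂P/∂n| = f ρ V_g
|∂P/∂n| = 1.41×10⁻⁴ × 0.846 × 51.0 = 6.10×10⁻³ Pa/m

6.10×10⁻³ Pa/m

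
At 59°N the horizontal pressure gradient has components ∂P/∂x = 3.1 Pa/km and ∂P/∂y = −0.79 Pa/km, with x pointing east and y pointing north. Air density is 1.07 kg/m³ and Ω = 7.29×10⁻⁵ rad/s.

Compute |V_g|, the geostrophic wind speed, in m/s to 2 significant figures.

Coriolis parameter at 59°N:
f = 2Ω sin φ = 2 × 7.29×10⁻⁵ × sin 59° = 1.25×10⁻⁴ s⁻¹
Component geostrophic relations (x east, y north):
u_g = −(1/(fρ)) ∂P/∂y,  v_g = (1/(fρ)) ∂P/∂x
u_g = −(−0.79×10⁻³)/(1.25×10⁻⁴ × 1.07) = 5.91 m/s;  v_g = (3.1×10⁻³)/(1.25×10⁻⁴ × 1.07) = 23.2 m/s
|V_g| = √(u_g² + v_g²) = 23.9 m/s

24 m/s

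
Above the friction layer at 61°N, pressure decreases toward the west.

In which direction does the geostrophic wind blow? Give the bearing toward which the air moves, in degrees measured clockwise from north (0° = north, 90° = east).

000°

The pressure-gradient force points toward the west (bearing 270°).
Geostrophic balance: in the Northern Hemisphere the Coriolis force deflects motion to the right, so the geostrophic wind blows 90° to the right of the pressure-gradient force (low pressure on the left).
Rotating 270° by 90° clockwise gives 000° — the wind blows toward the north.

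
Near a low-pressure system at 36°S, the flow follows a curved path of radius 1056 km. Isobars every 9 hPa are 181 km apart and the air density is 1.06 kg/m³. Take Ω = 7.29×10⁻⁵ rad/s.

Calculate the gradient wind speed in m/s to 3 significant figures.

Coriolis parameter at 36°S:
f = 2Ω sin φ = 2 × 7.29×10⁻⁵ × sin 36° = 8.57×10⁻⁵ s⁻¹
Pressure gradient: |∂P/∂n| = 900 Pa / 181000 m = 4.97×10⁻³ Pa/m
Geostrophic speed: V_g = |∂P/∂n|/(fρ) = 4.97×10⁻³/(8.57×10⁻⁵ × 1.06) = 54.7 m/s
Around a low, centrifugal force acts outward with Coriolis, so pressure-gradient force balances both:
(1/ρ)|∂P/∂n| = fV + V²/R  →  V² + fR·V − fR·V_g = 0
With fR = 8.57×10⁻⁵ × 1056×10³ m = 90.5 m/s:
V = [−fR + √((fR)² + 4 fR V_g)]/2 = [−90.5 + √(90.5² + 4×90.5×54.7)]/2 = 38.4 m/s
Subgeostrophic (V < V_g = 54.7 m/s), as expected around a low.

38.4 m/s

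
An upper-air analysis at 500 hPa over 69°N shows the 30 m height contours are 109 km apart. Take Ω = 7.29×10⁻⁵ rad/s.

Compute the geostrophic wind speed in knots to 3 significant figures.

Coriolis parameter at 69°N:
f = 2Ω sin φ = 2 × 7.29×10⁻⁵ × sin 69° = 1.36×10⁻⁴ s⁻¹
Height gradient: |∂Z/∂n| = 30 m / 109000 m = 2.75×10⁻⁴
On a pressure surface, geostrophic balance gives V_g = (g/f)|∂Z/∂n|:
V_g = 9.81 × 2.75×10⁻⁴ / 1.36×10⁻⁴ = 19.8 m/s
Converting: 19.8 m/s × 1.944 = 38.6 knots

38.6 knots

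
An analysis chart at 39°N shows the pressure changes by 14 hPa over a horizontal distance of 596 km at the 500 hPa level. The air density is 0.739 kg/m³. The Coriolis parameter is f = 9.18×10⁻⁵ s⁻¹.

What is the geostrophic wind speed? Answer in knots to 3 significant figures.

67.3 knots

Pressure gradient: |∂P/∂n| = 1400 Pa / 596000 m = 2.35×10⁻³ Pa/m
Geostrophic balance (pressure-gradient force = Coriolis force):
V_g = (1/(fρ)) |∂P/∂n| = 2.35×10⁻³ / (9.18×10⁻⁵ × 0.739) = 34.6 m/s
Converting: 34.6 m/s × 1.944 = 67.3 knots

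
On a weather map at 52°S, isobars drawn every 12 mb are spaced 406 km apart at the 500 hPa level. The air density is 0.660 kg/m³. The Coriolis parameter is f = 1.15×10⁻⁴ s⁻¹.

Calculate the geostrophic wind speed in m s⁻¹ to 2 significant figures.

39 m s⁻¹

Pressure gradient: |∂P/∂n| = 1200 Pa / 406000 m = 2.96×10⁻³ Pa/m
Geostrophic balance (pressure-gradient force = Coriolis force):
V_g = (1/(fρ)) |∂P/∂n| = 2.96×10⁻³ / (1.15×10⁻⁴ × 0.660) = 38.9 m/s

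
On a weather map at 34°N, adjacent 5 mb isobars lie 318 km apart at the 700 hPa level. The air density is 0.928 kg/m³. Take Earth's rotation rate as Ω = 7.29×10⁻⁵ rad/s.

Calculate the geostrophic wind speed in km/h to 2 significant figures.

Coriolis parameter at 34°N:
f = 2Ω sin φ = 2 × 7.29×10⁻⁵ × sin 34° = 8.15×10⁻⁵ s⁻¹
Pressure gradient: |∂P/∂n| = 500 Pa / 318000 m = 1.57×10⁻³ Pa/m
Geostrophic balance (pressure-gradient force = Coriolis force):
V_g = (1/(fρ)) |∂P/∂n| = 1.57×10⁻³ / (8.15×10⁻⁵ × 0.928) = 20.8 m/s
Converting: 20.8 m/s × 3.6 = 75 km/h

75 km/h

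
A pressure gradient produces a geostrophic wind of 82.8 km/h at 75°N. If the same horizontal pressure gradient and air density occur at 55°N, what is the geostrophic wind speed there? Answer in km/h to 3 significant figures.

97.6 km/h

With the same pressure gradient and density, V_g ∝ 1/f ∝ 1/sin φ.
V₂ = V₁ · sin φ₁ / sin φ₂ = 82.8 × sin 75° / sin 55°
V₂ = 82.8 × 0.9659/0.8192 = 97.6 km/h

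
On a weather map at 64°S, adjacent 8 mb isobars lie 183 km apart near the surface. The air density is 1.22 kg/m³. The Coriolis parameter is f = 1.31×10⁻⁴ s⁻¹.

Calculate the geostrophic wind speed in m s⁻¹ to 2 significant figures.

Pressure gradient: |∂P/∂n| = 800 Pa / 183000 m = 4.37×10⁻³ Pa/m
Geostrophic balance (pressure-gradient force = Coriolis force):
V_g = (1/(fρ)) |∂P/∂n| = 4.37×10⁻³ / (1.31×10⁻⁴ × 1.22) = 27.4 m/s

27 m s⁻¹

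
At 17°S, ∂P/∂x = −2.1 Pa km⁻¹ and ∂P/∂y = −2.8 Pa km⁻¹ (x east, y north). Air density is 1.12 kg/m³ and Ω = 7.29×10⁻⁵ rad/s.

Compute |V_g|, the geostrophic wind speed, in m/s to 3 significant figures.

73.3 m/s

Coriolis parameter at 17°S:
f = 2Ω sin φ = 2 × 7.29×10⁻⁵ × sin 17° = 4.26×10⁻⁵ s⁻¹
In the Southern Hemisphere f is negative: f = −4.26×10⁻⁵ s⁻¹.
Component geostrophic relations (x east, y north):
u_g = −(1/(fρ)) ∂P/∂y,  v_g = (1/(fρ)) ∂P/∂x
u_g = −(−2.8×10⁻³)/(−4.26×10⁻⁵ × 1.12) = −58.6 m/s;  v_g = (−2.1×10⁻³)/(−4.26×10⁻⁵ × 1.12) = 44.0 m/s
|V_g| = √(u_g² + v_g²) = 73.3 m/s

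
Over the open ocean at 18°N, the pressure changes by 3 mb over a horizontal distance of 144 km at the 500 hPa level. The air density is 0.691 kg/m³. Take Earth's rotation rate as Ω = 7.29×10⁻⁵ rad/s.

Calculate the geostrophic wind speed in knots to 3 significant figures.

Coriolis parameter at 18°N:
f = 2Ω sin φ = 2 × 7.29×10⁻⁵ × sin 18° = 4.51×10⁻⁵ s⁻¹
Pressure gradient: |∂P/∂n| = 300 Pa / 144000 m = 2.08×10⁻³ Pa/m
Geostrophic balance (pressure-gradient force = Coriolis force):
V_g = (1/(fρ)) |∂P/∂n| = 2.08×10⁻³ / (4.51×10⁻⁵ × 0.691) = 66.9 m/s
Converting: 66.9 m/s × 1.944 = 130 knots

130 knots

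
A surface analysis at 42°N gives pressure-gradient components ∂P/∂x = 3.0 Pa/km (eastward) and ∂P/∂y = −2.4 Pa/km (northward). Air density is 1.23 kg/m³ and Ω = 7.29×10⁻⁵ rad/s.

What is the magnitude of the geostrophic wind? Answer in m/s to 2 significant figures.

32 m/s

Coriolis parameter at 42°N:
f = 2Ω sin φ = 2 × 7.29×10⁻⁵ × sin 42° = 9.76×10⁻⁵ s⁻¹
Component geostrophic relations (x east, y north):
u_g = −(1/(fρ)) ∂P/∂y,  v_g = (1/(fρ)) ∂P/∂x
u_g = −(−2.4×10⁻³)/(9.76×10⁻⁵ × 1.23) = 20.0 m/s;  v_g = (3.0×10⁻³)/(9.76×10⁻⁵ × 1.23) = 25.0 m/s
|V_g| = √(u_g² + v_g²) = 32.0 m/s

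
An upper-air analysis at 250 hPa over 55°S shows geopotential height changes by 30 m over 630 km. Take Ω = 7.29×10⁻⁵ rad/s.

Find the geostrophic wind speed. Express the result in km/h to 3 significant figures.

Coriolis parameter at 55°S:
f = 2Ω sin φ = 2 × 7.29×10⁻⁵ × sin 55° = 1.19×10⁻⁴ s⁻¹
Height gradient: |∂Z/∂n| = 30 m / 630000 m = 4.76×10⁻⁵
On a pressure surface, geostrophic balance gives V_g = (g/f)|∂Z/∂n|:
V_g = 9.81 × 4.76×10⁻⁵ / 1.19×10⁻⁴ = 3.91 m/s
Converting: 3.91 m/s × 3.6 = 14.1 km/h

14.1 km/h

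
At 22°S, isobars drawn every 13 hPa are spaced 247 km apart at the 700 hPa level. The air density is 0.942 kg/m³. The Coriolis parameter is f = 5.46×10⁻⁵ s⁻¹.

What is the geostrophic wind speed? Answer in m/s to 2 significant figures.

Pressure gradient: |∂P/∂n| = 1300 Pa / 247000 m = 5.26×10⁻³ Pa/m
Geostrophic balance (pressure-gradient force = Coriolis force):
V_g = (1/(fρ)) |∂P/∂n| = 5.26×10⁻³ / (5.46×10⁻⁵ × 0.942) = 102 m/s

100 m/s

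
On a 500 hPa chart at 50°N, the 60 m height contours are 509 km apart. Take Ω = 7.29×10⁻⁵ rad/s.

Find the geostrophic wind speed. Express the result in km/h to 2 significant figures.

37 km/h

Coriolis parameter at 50°N:
f = 2Ω sin φ = 2 × 7.29×10⁻⁵ × sin 50° = 1.12×10⁻⁴ s⁻¹
Height gradient: |∂Z/∂n| = 60 m / 509000 m = 1.18×10⁻⁴
On a pressure surface, geostrophic balance gives V_g = (g/f)|∂Z/∂n|:
V_g = 9.81 × 1.18×10⁻⁴ / 1.12×10⁻⁴ = 10.4 m/s
Converting: 10.4 m/s × 3.6 = 37 km/h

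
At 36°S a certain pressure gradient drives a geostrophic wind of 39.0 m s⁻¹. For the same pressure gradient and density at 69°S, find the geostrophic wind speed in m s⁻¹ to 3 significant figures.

With the same pressure gradient and density, V_g ∝ 1/f ∝ 1/sin φ.
V₂ = V₁ · sin φ₁ / sin φ₂ = 39.0 × sin 36° / sin 69°
V₂ = 39.0 × 0.5878/0.9336 = 24.6 m s⁻¹

24.6 m s⁻¹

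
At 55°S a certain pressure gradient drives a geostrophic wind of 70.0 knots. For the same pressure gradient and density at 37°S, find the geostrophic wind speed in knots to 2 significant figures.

With the same pressure gradient and density, V_g ∝ 1/f ∝ 1/sin φ.
V₂ = V₁ · sin φ₁ / sin φ₂ = 70.0 × sin 55° / sin 37°
V₂ = 70.0 × 0.8192/0.6018 = 95 knots

95 knots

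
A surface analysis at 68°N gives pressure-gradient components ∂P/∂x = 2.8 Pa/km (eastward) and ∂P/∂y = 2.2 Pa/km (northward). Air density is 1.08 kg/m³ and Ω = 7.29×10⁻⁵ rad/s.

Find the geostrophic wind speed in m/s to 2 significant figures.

Coriolis parameter at 68°N:
f = 2Ω sin φ = 2 × 7.29×10⁻⁵ × sin 68° = 1.35×10⁻⁴ s⁻¹
Component geostrophic relations (x east, y north):
u_g = −(1/(fρ)) ∂P/∂y,  v_g = (1/(fρ)) ∂P/∂x
u_g = −(2.2×10⁻³)/(1.35×10⁻⁴ × 1.08) = −15.1 m/s;  v_g = (2.8×10⁻³)/(1.35×10⁻⁴ × 1.08) = 19.2 m/s
|V_g| = √(u_g² + v_g²) = 24.4 m/s

24 m/s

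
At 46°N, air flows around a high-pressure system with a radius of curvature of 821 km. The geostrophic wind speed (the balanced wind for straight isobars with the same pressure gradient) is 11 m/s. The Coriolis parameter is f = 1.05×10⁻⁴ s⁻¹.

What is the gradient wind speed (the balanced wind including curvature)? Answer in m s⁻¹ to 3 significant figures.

12.9 m s⁻¹

Around a high, pressure-gradient force acts outward with centrifugal, so Coriolis balances both:
fV = (1/ρ)|∂P/∂n| + V²/R  →  V² − fR·V + fR·V_g = 0
With fR = 1.05×10⁻⁴ × 821×10³ m = 86.2 m/s:
V = [fR − √((fR)² − 4 fR V_g)]/2 = [86.2 − √(86.2² − 4×86.2×11)]/2 = 12.9 m/s
Supergeostrophic (V > V_g = 11 m/s), as expected around a high.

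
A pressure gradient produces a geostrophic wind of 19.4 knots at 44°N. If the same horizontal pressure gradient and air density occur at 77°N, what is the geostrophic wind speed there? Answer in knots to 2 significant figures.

With the same pressure gradient and density, V_g ∝ 1/f ∝ 1/sin φ.
V₂ = V₁ · sin φ₁ / sin φ₂ = 19.4 × sin 44° / sin 77°
V₂ = 19.4 × 0.6947/0.9744 = 14 knots

14 knots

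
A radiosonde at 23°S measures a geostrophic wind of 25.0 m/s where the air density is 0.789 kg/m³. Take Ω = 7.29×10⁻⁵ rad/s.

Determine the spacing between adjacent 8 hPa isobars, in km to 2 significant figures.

Coriolis parameter at 23°S:
f = 2Ω sin φ = 2 × 7.29×10⁻⁵ × sin 23° = 5.70×10⁻⁵ s⁻¹
Geostrophic balance rearranged: |∂P/∂n| = f ρ V_g
|∂P/∂n| = 5.70×10⁻⁵ × 0.789 × 25.0 = 1.12×10⁻³ Pa/m
Isobar spacing: Δn = ΔP/|∂P/∂n| = 800 Pa / 1.12×10⁻³ Pa/m = 711930 m ≈ 710 km

710 km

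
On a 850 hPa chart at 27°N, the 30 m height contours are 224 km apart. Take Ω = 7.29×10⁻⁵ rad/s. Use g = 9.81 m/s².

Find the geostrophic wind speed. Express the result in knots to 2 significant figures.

39 knots

Coriolis parameter at 27°N:
f = 2Ω sin φ = 2 × 7.29×10⁻⁵ × sin 27° = 6.62×10⁻⁵ s⁻¹
Height gradient: |∂Z/∂n| = 30 m / 224000 m = 1.34×10⁻⁴
On a pressure surface, geostrophic balance gives V_g = (g/f)|∂Z/∂n|:
V_g = 9.81 × 1.34×10⁻⁴ / 6.62×10⁻⁵ = 19.8 m/s
Converting: 19.8 m/s × 1.944 = 39 knots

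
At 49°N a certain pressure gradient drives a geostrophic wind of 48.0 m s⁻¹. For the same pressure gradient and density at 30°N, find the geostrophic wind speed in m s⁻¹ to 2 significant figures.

72 m s⁻¹

With the same pressure gradient and density, V_g ∝ 1/f ∝ 1/sin φ.
V₂ = V₁ · sin φ₁ / sin φ₂ = 48.0 × sin 49° / sin 30°
V₂ = 48.0 × 0.7547/0.5000 = 72 m s⁻¹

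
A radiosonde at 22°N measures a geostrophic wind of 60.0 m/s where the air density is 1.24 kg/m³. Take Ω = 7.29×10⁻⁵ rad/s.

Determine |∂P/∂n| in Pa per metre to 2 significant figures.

4.1×10⁻³ Pa/m

Coriolis parameter at 22°N:
f = 2Ω sin φ = 2 × 7.29×10⁻⁵ × sin 22° = 5.46×10⁻⁵ s⁻¹
Geostrophic balance rearranged: |∂P/∂n| = f ρ V_g
|∂P/∂n| = 5.46×10⁻⁵ × 1.24 × 60.0 = 4.06×10⁻³ Pa/m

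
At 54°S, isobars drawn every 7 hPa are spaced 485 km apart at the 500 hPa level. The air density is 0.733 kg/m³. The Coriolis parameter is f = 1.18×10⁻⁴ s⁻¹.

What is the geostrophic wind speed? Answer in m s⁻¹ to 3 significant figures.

Pressure gradient: |∂P/∂n| = 700 Pa / 485000 m = 1.44×10⁻³ Pa/m
Geostrophic balance (pressure-gradient force = Coriolis force):
V_g = (1/(fρ)) |∂P/∂n| = 1.44×10⁻³ / (1.18×10⁻⁴ × 0.733) = 16.7 m/s

16.7 m s⁻¹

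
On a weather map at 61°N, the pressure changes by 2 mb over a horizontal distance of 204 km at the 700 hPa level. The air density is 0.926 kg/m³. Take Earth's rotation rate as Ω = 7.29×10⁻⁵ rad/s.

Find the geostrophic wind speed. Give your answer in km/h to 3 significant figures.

Coriolis parameter at 61°N:
f = 2Ω sin φ = 2 × 7.29×10⁻⁵ × sin 61° = 1.28×10⁻⁴ s⁻¹
Pressure gradient: |∂P/∂n| = 200 Pa / 204000 m = 9.80×10⁻⁴ Pa/m
Geostrophic balance (pressure-gradient force = Coriolis force):
V_g = (1/(fρ)) |∂P/∂n| = 9.80×10⁻⁴ / (1.28×10⁻⁴ × 0.926) = 8.30 m/s
Converting: 8.30 m/s × 3.6 = 29.9 km/h

29.9 km/h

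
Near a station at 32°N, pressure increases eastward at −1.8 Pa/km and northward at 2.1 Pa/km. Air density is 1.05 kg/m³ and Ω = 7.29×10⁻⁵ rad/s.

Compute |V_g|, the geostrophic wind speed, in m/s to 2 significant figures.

Coriolis parameter at 32°N:
f = 2Ω sin φ = 2 × 7.29×10⁻⁵ × sin 32° = 7.73×10⁻⁵ s⁻¹
Component geostrophic relations (x east, y north):
u_g = −(1/(fρ)) ∂P/∂y,  v_g = (1/(fρ)) ∂P/∂x
u_g = −(2.1×10⁻³)/(7.73×10⁻⁵ × 1.05) = −25.9 m/s;  v_g = (−1.8×10⁻³)/(7.73×10⁻⁵ × 1.05) = −22.2 m/s
|V_g| = √(u_g² + v_g²) = 34.1 m/s

34 m/s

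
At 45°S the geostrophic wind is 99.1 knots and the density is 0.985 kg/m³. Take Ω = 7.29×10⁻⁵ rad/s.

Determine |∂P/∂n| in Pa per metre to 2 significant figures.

Coriolis parameter at 45°S:
f = 2Ω sin φ = 2 × 7.29×10⁻⁵ × sin 45° = 1.03×10⁻⁴ s⁻¹
Wind speed in SI: 99.1 knots = 51.0 m/s
Geostrophic balance rearranged: |∂P/∂n| = f ρ V_g
|∂P/∂n| = 1.03×10⁻⁴ × 0.985 × 51.0 = 5.18×10⁻³ Pa/m

5.2×10⁻³ Pa/m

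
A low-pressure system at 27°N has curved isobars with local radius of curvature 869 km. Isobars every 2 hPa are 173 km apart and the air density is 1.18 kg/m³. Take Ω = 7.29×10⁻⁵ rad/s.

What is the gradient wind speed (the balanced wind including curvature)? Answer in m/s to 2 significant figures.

12 m/s

Coriolis parameter at 27°N:
f = 2Ω sin φ = 2 × 7.29×10⁻⁵ × sin 27° = 6.62×10⁻⁵ s⁻¹
Pressure gradient: |∂P/∂n| = 200 Pa / 173000 m = 1.16×10⁻³ Pa/m
Geostrophic speed: V_g = |∂P/∂n|/(fρ) = 1.16×10⁻³/(6.62×10⁻⁵ × 1.18) = 14.8 m/s
Around a low, centrifugal force acts outward with Coriolis, so pressure-gradient force balances both:
(1/ρ)|∂P/∂n| = fV + V²/R  →  V² + fR·V − fR·V_g = 0
With fR = 6.62×10⁻⁵ × 869×10³ m = 57.5 m/s:
V = [−fR + √((fR)² + 4 fR V_g)]/2 = [−57.5 + √(57.5² + 4×57.5×14.8)]/2 = 12.2 m/s
Subgeostrophic (V < V_g = 14.8 m/s), as expected around a low.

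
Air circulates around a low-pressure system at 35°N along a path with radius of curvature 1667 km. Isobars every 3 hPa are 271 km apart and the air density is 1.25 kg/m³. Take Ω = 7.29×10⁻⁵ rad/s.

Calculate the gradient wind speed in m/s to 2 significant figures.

Coriolis parameter at 35°N:
f = 2Ω sin φ = 2 × 7.29×10⁻⁵ × sin 35° = 8.36×10⁻⁵ s⁻¹
Pressure gradient: |∂P/∂n| = 300 Pa / 271000 m = 1.11×10⁻³ Pa/m
Geostrophic speed: V_g = |∂P/∂n|/(fρ) = 1.11×10⁻³/(8.36×10⁻⁵ × 1.25) = 10.6 m/s
Around a low, centrifugal force acts outward with Coriolis, so pressure-gradient force balances both:
(1/ρ)|∂P/∂n| = fV + V²/R  →  V² + fR·V − fR·V_g = 0
With fR = 8.36×10⁻⁵ × 1667×10³ m = 139 m/s:
V = [−fR + √((fR)² + 4 fR V_g)]/2 = [−139 + √(139² + 4×139×10.6)]/2 = 9.89 m/s
Subgeostrophic (V < V_g = 10.6 m/s), as expected around a low.

9.9 m/s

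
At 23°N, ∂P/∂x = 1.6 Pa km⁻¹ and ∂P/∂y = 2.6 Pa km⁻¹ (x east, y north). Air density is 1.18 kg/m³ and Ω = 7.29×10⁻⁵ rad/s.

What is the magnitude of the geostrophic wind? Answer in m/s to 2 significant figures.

Coriolis parameter at 23°N:
f = 2Ω sin φ = 2 × 7.29×10⁻⁵ × sin 23° = 5.70×10⁻⁵ s⁻¹
Component geostrophic relations (x east, y north):
u_g = −(1/(fρ)) ∂P/∂y,  v_g = (1/(fρ)) ∂P/∂x
u_g = −(2.6×10⁻³)/(5.70×10⁻⁵ × 1.18) = −38.7 m/s;  v_g = (1.6×10⁻³)/(5.70×10⁻⁵ × 1.18) = 23.8 m/s
|V_g| = √(u_g² + v_g²) = 45.4 m/s

45 m/s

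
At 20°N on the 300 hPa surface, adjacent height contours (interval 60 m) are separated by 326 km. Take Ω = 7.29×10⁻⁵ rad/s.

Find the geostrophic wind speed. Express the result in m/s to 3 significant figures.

36.2 m/s

Coriolis parameter at 20°N:
f = 2Ω sin φ = 2 × 7.29×10⁻⁵ × sin 20° = 4.99×10⁻⁵ s⁻¹
Height gradient: |∂Z/∂n| = 60 m / 326000 m = 1.84×10⁻⁴
On a pressure surface, geostrophic balance gives V_g = (g/f)|∂Z/∂n|:
V_g = 9.81 × 1.84×10⁻⁴ / 4.99×10⁻⁵ = 36.2 m/s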